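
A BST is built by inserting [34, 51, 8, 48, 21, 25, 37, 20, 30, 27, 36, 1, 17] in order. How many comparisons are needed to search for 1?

Search path for 1: 34 -> 8 -> 1
Found: True
Comparisons: 3


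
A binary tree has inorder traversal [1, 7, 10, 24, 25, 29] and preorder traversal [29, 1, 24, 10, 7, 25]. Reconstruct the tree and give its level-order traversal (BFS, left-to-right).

Inorder:  [1, 7, 10, 24, 25, 29]
Preorder: [29, 1, 24, 10, 7, 25]
Algorithm: preorder visits root first, so consume preorder in order;
for each root, split the current inorder slice at that value into
left-subtree inorder and right-subtree inorder, then recurse.
Recursive splits:
  root=29; inorder splits into left=[1, 7, 10, 24, 25], right=[]
  root=1; inorder splits into left=[], right=[7, 10, 24, 25]
  root=24; inorder splits into left=[7, 10], right=[25]
  root=10; inorder splits into left=[7], right=[]
  root=7; inorder splits into left=[], right=[]
  root=25; inorder splits into left=[], right=[]
Reconstructed level-order: [29, 1, 24, 10, 25, 7]


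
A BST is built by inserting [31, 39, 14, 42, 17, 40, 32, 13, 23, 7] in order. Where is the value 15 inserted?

Starting tree (level order): [31, 14, 39, 13, 17, 32, 42, 7, None, None, 23, None, None, 40]
Insertion path: 31 -> 14 -> 17
Result: insert 15 as left child of 17
Final tree (level order): [31, 14, 39, 13, 17, 32, 42, 7, None, 15, 23, None, None, 40]


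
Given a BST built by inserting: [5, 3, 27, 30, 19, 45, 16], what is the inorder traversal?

Tree insertion order: [5, 3, 27, 30, 19, 45, 16]
Tree (level-order array): [5, 3, 27, None, None, 19, 30, 16, None, None, 45]
Inorder traversal: [3, 5, 16, 19, 27, 30, 45]


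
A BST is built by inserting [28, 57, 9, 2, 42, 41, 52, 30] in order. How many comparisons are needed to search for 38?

Search path for 38: 28 -> 57 -> 42 -> 41 -> 30
Found: False
Comparisons: 5


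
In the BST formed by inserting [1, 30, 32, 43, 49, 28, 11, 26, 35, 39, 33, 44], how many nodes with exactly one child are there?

Tree built from: [1, 30, 32, 43, 49, 28, 11, 26, 35, 39, 33, 44]
Tree (level-order array): [1, None, 30, 28, 32, 11, None, None, 43, None, 26, 35, 49, None, None, 33, 39, 44]
Rule: These are nodes with exactly 1 non-null child.
Per-node child counts:
  node 1: 1 child(ren)
  node 30: 2 child(ren)
  node 28: 1 child(ren)
  node 11: 1 child(ren)
  node 26: 0 child(ren)
  node 32: 1 child(ren)
  node 43: 2 child(ren)
  node 35: 2 child(ren)
  node 33: 0 child(ren)
  node 39: 0 child(ren)
  node 49: 1 child(ren)
  node 44: 0 child(ren)
Matching nodes: [1, 28, 11, 32, 49]
Count of nodes with exactly one child: 5


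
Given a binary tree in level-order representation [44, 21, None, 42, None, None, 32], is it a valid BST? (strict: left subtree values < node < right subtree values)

Level-order array: [44, 21, None, 42, None, None, 32]
Validate using subtree bounds (lo, hi): at each node, require lo < value < hi,
then recurse left with hi=value and right with lo=value.
Preorder trace (stopping at first violation):
  at node 44 with bounds (-inf, +inf): OK
  at node 21 with bounds (-inf, 44): OK
  at node 42 with bounds (-inf, 21): VIOLATION
Node 42 violates its bound: not (-inf < 42 < 21).
Result: Not a valid BST


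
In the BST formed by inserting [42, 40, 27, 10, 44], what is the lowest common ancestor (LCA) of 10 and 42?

Tree insertion order: [42, 40, 27, 10, 44]
Tree (level-order array): [42, 40, 44, 27, None, None, None, 10]
In a BST, the LCA of p=10, q=42 is the first node v on the
root-to-leaf path with p <= v <= q (go left if both < v, right if both > v).
Walk from root:
  at 42: 10 <= 42 <= 42, this is the LCA
LCA = 42


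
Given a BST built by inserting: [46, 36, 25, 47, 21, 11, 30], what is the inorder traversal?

Tree insertion order: [46, 36, 25, 47, 21, 11, 30]
Tree (level-order array): [46, 36, 47, 25, None, None, None, 21, 30, 11]
Inorder traversal: [11, 21, 25, 30, 36, 46, 47]


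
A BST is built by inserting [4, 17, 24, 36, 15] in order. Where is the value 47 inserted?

Starting tree (level order): [4, None, 17, 15, 24, None, None, None, 36]
Insertion path: 4 -> 17 -> 24 -> 36
Result: insert 47 as right child of 36
Final tree (level order): [4, None, 17, 15, 24, None, None, None, 36, None, 47]


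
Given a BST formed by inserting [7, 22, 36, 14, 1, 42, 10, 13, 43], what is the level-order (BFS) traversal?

Tree insertion order: [7, 22, 36, 14, 1, 42, 10, 13, 43]
Tree (level-order array): [7, 1, 22, None, None, 14, 36, 10, None, None, 42, None, 13, None, 43]
BFS from the root, enqueuing left then right child of each popped node:
  queue [7] -> pop 7, enqueue [1, 22], visited so far: [7]
  queue [1, 22] -> pop 1, enqueue [none], visited so far: [7, 1]
  queue [22] -> pop 22, enqueue [14, 36], visited so far: [7, 1, 22]
  queue [14, 36] -> pop 14, enqueue [10], visited so far: [7, 1, 22, 14]
  queue [36, 10] -> pop 36, enqueue [42], visited so far: [7, 1, 22, 14, 36]
  queue [10, 42] -> pop 10, enqueue [13], visited so far: [7, 1, 22, 14, 36, 10]
  queue [42, 13] -> pop 42, enqueue [43], visited so far: [7, 1, 22, 14, 36, 10, 42]
  queue [13, 43] -> pop 13, enqueue [none], visited so far: [7, 1, 22, 14, 36, 10, 42, 13]
  queue [43] -> pop 43, enqueue [none], visited so far: [7, 1, 22, 14, 36, 10, 42, 13, 43]
Result: [7, 1, 22, 14, 36, 10, 42, 13, 43]


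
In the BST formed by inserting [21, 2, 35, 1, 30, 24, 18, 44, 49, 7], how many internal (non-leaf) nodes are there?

Tree built from: [21, 2, 35, 1, 30, 24, 18, 44, 49, 7]
Tree (level-order array): [21, 2, 35, 1, 18, 30, 44, None, None, 7, None, 24, None, None, 49]
Rule: An internal node has at least one child.
Per-node child counts:
  node 21: 2 child(ren)
  node 2: 2 child(ren)
  node 1: 0 child(ren)
  node 18: 1 child(ren)
  node 7: 0 child(ren)
  node 35: 2 child(ren)
  node 30: 1 child(ren)
  node 24: 0 child(ren)
  node 44: 1 child(ren)
  node 49: 0 child(ren)
Matching nodes: [21, 2, 18, 35, 30, 44]
Count of internal (non-leaf) nodes: 6


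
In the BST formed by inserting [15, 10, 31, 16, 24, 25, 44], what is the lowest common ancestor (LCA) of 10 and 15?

Tree insertion order: [15, 10, 31, 16, 24, 25, 44]
Tree (level-order array): [15, 10, 31, None, None, 16, 44, None, 24, None, None, None, 25]
In a BST, the LCA of p=10, q=15 is the first node v on the
root-to-leaf path with p <= v <= q (go left if both < v, right if both > v).
Walk from root:
  at 15: 10 <= 15 <= 15, this is the LCA
LCA = 15


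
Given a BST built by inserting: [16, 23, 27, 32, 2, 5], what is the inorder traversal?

Tree insertion order: [16, 23, 27, 32, 2, 5]
Tree (level-order array): [16, 2, 23, None, 5, None, 27, None, None, None, 32]
Inorder traversal: [2, 5, 16, 23, 27, 32]


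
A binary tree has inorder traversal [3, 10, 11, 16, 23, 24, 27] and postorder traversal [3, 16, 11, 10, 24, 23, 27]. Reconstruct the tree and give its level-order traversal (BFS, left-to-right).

Inorder:   [3, 10, 11, 16, 23, 24, 27]
Postorder: [3, 16, 11, 10, 24, 23, 27]
Algorithm: postorder visits root last, so walk postorder right-to-left;
each value is the root of the current inorder slice — split it at that
value, recurse on the right subtree first, then the left.
Recursive splits:
  root=27; inorder splits into left=[3, 10, 11, 16, 23, 24], right=[]
  root=23; inorder splits into left=[3, 10, 11, 16], right=[24]
  root=24; inorder splits into left=[], right=[]
  root=10; inorder splits into left=[3], right=[11, 16]
  root=11; inorder splits into left=[], right=[16]
  root=16; inorder splits into left=[], right=[]
  root=3; inorder splits into left=[], right=[]
Reconstructed level-order: [27, 23, 10, 24, 3, 11, 16]


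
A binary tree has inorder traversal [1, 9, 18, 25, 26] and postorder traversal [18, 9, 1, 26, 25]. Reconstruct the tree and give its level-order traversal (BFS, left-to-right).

Inorder:   [1, 9, 18, 25, 26]
Postorder: [18, 9, 1, 26, 25]
Algorithm: postorder visits root last, so walk postorder right-to-left;
each value is the root of the current inorder slice — split it at that
value, recurse on the right subtree first, then the left.
Recursive splits:
  root=25; inorder splits into left=[1, 9, 18], right=[26]
  root=26; inorder splits into left=[], right=[]
  root=1; inorder splits into left=[], right=[9, 18]
  root=9; inorder splits into left=[], right=[18]
  root=18; inorder splits into left=[], right=[]
Reconstructed level-order: [25, 1, 26, 9, 18]


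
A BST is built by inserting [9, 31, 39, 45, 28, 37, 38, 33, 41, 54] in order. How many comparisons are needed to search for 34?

Search path for 34: 9 -> 31 -> 39 -> 37 -> 33
Found: False
Comparisons: 5


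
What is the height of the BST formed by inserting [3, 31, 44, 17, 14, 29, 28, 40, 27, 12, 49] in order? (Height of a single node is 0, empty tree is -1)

Insertion order: [3, 31, 44, 17, 14, 29, 28, 40, 27, 12, 49]
Tree (level-order array): [3, None, 31, 17, 44, 14, 29, 40, 49, 12, None, 28, None, None, None, None, None, None, None, 27]
Compute height bottom-up (empty subtree = -1):
  height(12) = 1 + max(-1, -1) = 0
  height(14) = 1 + max(0, -1) = 1
  height(27) = 1 + max(-1, -1) = 0
  height(28) = 1 + max(0, -1) = 1
  height(29) = 1 + max(1, -1) = 2
  height(17) = 1 + max(1, 2) = 3
  height(40) = 1 + max(-1, -1) = 0
  height(49) = 1 + max(-1, -1) = 0
  height(44) = 1 + max(0, 0) = 1
  height(31) = 1 + max(3, 1) = 4
  height(3) = 1 + max(-1, 4) = 5
Height = 5


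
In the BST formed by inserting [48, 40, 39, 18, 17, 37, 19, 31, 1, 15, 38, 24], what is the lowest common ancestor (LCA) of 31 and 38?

Tree insertion order: [48, 40, 39, 18, 17, 37, 19, 31, 1, 15, 38, 24]
Tree (level-order array): [48, 40, None, 39, None, 18, None, 17, 37, 1, None, 19, 38, None, 15, None, 31, None, None, None, None, 24]
In a BST, the LCA of p=31, q=38 is the first node v on the
root-to-leaf path with p <= v <= q (go left if both < v, right if both > v).
Walk from root:
  at 48: both 31 and 38 < 48, go left
  at 40: both 31 and 38 < 40, go left
  at 39: both 31 and 38 < 39, go left
  at 18: both 31 and 38 > 18, go right
  at 37: 31 <= 37 <= 38, this is the LCA
LCA = 37


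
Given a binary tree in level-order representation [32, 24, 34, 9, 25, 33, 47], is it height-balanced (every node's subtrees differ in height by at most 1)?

Tree (level-order array): [32, 24, 34, 9, 25, 33, 47]
Definition: a tree is height-balanced if, at every node, |h(left) - h(right)| <= 1 (empty subtree has height -1).
Bottom-up per-node check:
  node 9: h_left=-1, h_right=-1, diff=0 [OK], height=0
  node 25: h_left=-1, h_right=-1, diff=0 [OK], height=0
  node 24: h_left=0, h_right=0, diff=0 [OK], height=1
  node 33: h_left=-1, h_right=-1, diff=0 [OK], height=0
  node 47: h_left=-1, h_right=-1, diff=0 [OK], height=0
  node 34: h_left=0, h_right=0, diff=0 [OK], height=1
  node 32: h_left=1, h_right=1, diff=0 [OK], height=2
All nodes satisfy the balance condition.
Result: Balanced


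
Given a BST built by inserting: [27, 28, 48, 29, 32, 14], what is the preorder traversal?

Tree insertion order: [27, 28, 48, 29, 32, 14]
Tree (level-order array): [27, 14, 28, None, None, None, 48, 29, None, None, 32]
Preorder traversal: [27, 14, 28, 48, 29, 32]


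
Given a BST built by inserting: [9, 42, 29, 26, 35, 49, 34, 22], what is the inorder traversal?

Tree insertion order: [9, 42, 29, 26, 35, 49, 34, 22]
Tree (level-order array): [9, None, 42, 29, 49, 26, 35, None, None, 22, None, 34]
Inorder traversal: [9, 22, 26, 29, 34, 35, 42, 49]


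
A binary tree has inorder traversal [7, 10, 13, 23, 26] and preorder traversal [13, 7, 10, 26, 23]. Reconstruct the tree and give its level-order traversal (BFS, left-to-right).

Inorder:  [7, 10, 13, 23, 26]
Preorder: [13, 7, 10, 26, 23]
Algorithm: preorder visits root first, so consume preorder in order;
for each root, split the current inorder slice at that value into
left-subtree inorder and right-subtree inorder, then recurse.
Recursive splits:
  root=13; inorder splits into left=[7, 10], right=[23, 26]
  root=7; inorder splits into left=[], right=[10]
  root=10; inorder splits into left=[], right=[]
  root=26; inorder splits into left=[23], right=[]
  root=23; inorder splits into left=[], right=[]
Reconstructed level-order: [13, 7, 26, 10, 23]


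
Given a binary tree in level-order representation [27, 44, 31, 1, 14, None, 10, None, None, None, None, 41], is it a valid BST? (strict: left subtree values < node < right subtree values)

Level-order array: [27, 44, 31, 1, 14, None, 10, None, None, None, None, 41]
Validate using subtree bounds (lo, hi): at each node, require lo < value < hi,
then recurse left with hi=value and right with lo=value.
Preorder trace (stopping at first violation):
  at node 27 with bounds (-inf, +inf): OK
  at node 44 with bounds (-inf, 27): VIOLATION
Node 44 violates its bound: not (-inf < 44 < 27).
Result: Not a valid BST


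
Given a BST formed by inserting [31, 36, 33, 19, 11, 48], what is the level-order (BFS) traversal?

Tree insertion order: [31, 36, 33, 19, 11, 48]
Tree (level-order array): [31, 19, 36, 11, None, 33, 48]
BFS from the root, enqueuing left then right child of each popped node:
  queue [31] -> pop 31, enqueue [19, 36], visited so far: [31]
  queue [19, 36] -> pop 19, enqueue [11], visited so far: [31, 19]
  queue [36, 11] -> pop 36, enqueue [33, 48], visited so far: [31, 19, 36]
  queue [11, 33, 48] -> pop 11, enqueue [none], visited so far: [31, 19, 36, 11]
  queue [33, 48] -> pop 33, enqueue [none], visited so far: [31, 19, 36, 11, 33]
  queue [48] -> pop 48, enqueue [none], visited so far: [31, 19, 36, 11, 33, 48]
Result: [31, 19, 36, 11, 33, 48]


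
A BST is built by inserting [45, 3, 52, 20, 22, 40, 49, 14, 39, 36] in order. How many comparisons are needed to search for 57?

Search path for 57: 45 -> 52
Found: False
Comparisons: 2


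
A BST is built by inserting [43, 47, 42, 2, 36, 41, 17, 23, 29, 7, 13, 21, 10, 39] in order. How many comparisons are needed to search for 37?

Search path for 37: 43 -> 42 -> 2 -> 36 -> 41 -> 39
Found: False
Comparisons: 6


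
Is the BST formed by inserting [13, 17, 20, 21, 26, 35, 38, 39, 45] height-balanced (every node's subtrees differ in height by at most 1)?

Tree (level-order array): [13, None, 17, None, 20, None, 21, None, 26, None, 35, None, 38, None, 39, None, 45]
Definition: a tree is height-balanced if, at every node, |h(left) - h(right)| <= 1 (empty subtree has height -1).
Bottom-up per-node check:
  node 45: h_left=-1, h_right=-1, diff=0 [OK], height=0
  node 39: h_left=-1, h_right=0, diff=1 [OK], height=1
  node 38: h_left=-1, h_right=1, diff=2 [FAIL (|-1-1|=2 > 1)], height=2
  node 35: h_left=-1, h_right=2, diff=3 [FAIL (|-1-2|=3 > 1)], height=3
  node 26: h_left=-1, h_right=3, diff=4 [FAIL (|-1-3|=4 > 1)], height=4
  node 21: h_left=-1, h_right=4, diff=5 [FAIL (|-1-4|=5 > 1)], height=5
  node 20: h_left=-1, h_right=5, diff=6 [FAIL (|-1-5|=6 > 1)], height=6
  node 17: h_left=-1, h_right=6, diff=7 [FAIL (|-1-6|=7 > 1)], height=7
  node 13: h_left=-1, h_right=7, diff=8 [FAIL (|-1-7|=8 > 1)], height=8
Node 38 violates the condition: |-1 - 1| = 2 > 1.
Result: Not balanced


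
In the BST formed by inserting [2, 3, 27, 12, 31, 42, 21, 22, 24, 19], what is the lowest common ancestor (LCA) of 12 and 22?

Tree insertion order: [2, 3, 27, 12, 31, 42, 21, 22, 24, 19]
Tree (level-order array): [2, None, 3, None, 27, 12, 31, None, 21, None, 42, 19, 22, None, None, None, None, None, 24]
In a BST, the LCA of p=12, q=22 is the first node v on the
root-to-leaf path with p <= v <= q (go left if both < v, right if both > v).
Walk from root:
  at 2: both 12 and 22 > 2, go right
  at 3: both 12 and 22 > 3, go right
  at 27: both 12 and 22 < 27, go left
  at 12: 12 <= 12 <= 22, this is the LCA
LCA = 12


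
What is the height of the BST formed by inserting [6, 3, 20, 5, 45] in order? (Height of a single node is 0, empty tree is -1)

Insertion order: [6, 3, 20, 5, 45]
Tree (level-order array): [6, 3, 20, None, 5, None, 45]
Compute height bottom-up (empty subtree = -1):
  height(5) = 1 + max(-1, -1) = 0
  height(3) = 1 + max(-1, 0) = 1
  height(45) = 1 + max(-1, -1) = 0
  height(20) = 1 + max(-1, 0) = 1
  height(6) = 1 + max(1, 1) = 2
Height = 2


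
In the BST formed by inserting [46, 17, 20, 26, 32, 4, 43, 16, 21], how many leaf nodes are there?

Tree built from: [46, 17, 20, 26, 32, 4, 43, 16, 21]
Tree (level-order array): [46, 17, None, 4, 20, None, 16, None, 26, None, None, 21, 32, None, None, None, 43]
Rule: A leaf has 0 children.
Per-node child counts:
  node 46: 1 child(ren)
  node 17: 2 child(ren)
  node 4: 1 child(ren)
  node 16: 0 child(ren)
  node 20: 1 child(ren)
  node 26: 2 child(ren)
  node 21: 0 child(ren)
  node 32: 1 child(ren)
  node 43: 0 child(ren)
Matching nodes: [16, 21, 43]
Count of leaf nodes: 3


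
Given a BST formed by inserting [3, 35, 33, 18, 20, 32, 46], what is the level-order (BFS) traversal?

Tree insertion order: [3, 35, 33, 18, 20, 32, 46]
Tree (level-order array): [3, None, 35, 33, 46, 18, None, None, None, None, 20, None, 32]
BFS from the root, enqueuing left then right child of each popped node:
  queue [3] -> pop 3, enqueue [35], visited so far: [3]
  queue [35] -> pop 35, enqueue [33, 46], visited so far: [3, 35]
  queue [33, 46] -> pop 33, enqueue [18], visited so far: [3, 35, 33]
  queue [46, 18] -> pop 46, enqueue [none], visited so far: [3, 35, 33, 46]
  queue [18] -> pop 18, enqueue [20], visited so far: [3, 35, 33, 46, 18]
  queue [20] -> pop 20, enqueue [32], visited so far: [3, 35, 33, 46, 18, 20]
  queue [32] -> pop 32, enqueue [none], visited so far: [3, 35, 33, 46, 18, 20, 32]
Result: [3, 35, 33, 46, 18, 20, 32]


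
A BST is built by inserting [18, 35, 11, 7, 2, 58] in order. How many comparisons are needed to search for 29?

Search path for 29: 18 -> 35
Found: False
Comparisons: 2


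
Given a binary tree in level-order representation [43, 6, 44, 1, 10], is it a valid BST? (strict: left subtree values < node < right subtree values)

Level-order array: [43, 6, 44, 1, 10]
Validate using subtree bounds (lo, hi): at each node, require lo < value < hi,
then recurse left with hi=value and right with lo=value.
Preorder trace (stopping at first violation):
  at node 43 with bounds (-inf, +inf): OK
  at node 6 with bounds (-inf, 43): OK
  at node 1 with bounds (-inf, 6): OK
  at node 10 with bounds (6, 43): OK
  at node 44 with bounds (43, +inf): OK
No violation found at any node.
Result: Valid BST


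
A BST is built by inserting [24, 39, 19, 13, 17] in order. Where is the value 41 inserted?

Starting tree (level order): [24, 19, 39, 13, None, None, None, None, 17]
Insertion path: 24 -> 39
Result: insert 41 as right child of 39
Final tree (level order): [24, 19, 39, 13, None, None, 41, None, 17]


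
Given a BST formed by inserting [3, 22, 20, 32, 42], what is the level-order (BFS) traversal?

Tree insertion order: [3, 22, 20, 32, 42]
Tree (level-order array): [3, None, 22, 20, 32, None, None, None, 42]
BFS from the root, enqueuing left then right child of each popped node:
  queue [3] -> pop 3, enqueue [22], visited so far: [3]
  queue [22] -> pop 22, enqueue [20, 32], visited so far: [3, 22]
  queue [20, 32] -> pop 20, enqueue [none], visited so far: [3, 22, 20]
  queue [32] -> pop 32, enqueue [42], visited so far: [3, 22, 20, 32]
  queue [42] -> pop 42, enqueue [none], visited so far: [3, 22, 20, 32, 42]
Result: [3, 22, 20, 32, 42]


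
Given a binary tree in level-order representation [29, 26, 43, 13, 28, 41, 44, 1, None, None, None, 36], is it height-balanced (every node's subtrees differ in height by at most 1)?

Tree (level-order array): [29, 26, 43, 13, 28, 41, 44, 1, None, None, None, 36]
Definition: a tree is height-balanced if, at every node, |h(left) - h(right)| <= 1 (empty subtree has height -1).
Bottom-up per-node check:
  node 1: h_left=-1, h_right=-1, diff=0 [OK], height=0
  node 13: h_left=0, h_right=-1, diff=1 [OK], height=1
  node 28: h_left=-1, h_right=-1, diff=0 [OK], height=0
  node 26: h_left=1, h_right=0, diff=1 [OK], height=2
  node 36: h_left=-1, h_right=-1, diff=0 [OK], height=0
  node 41: h_left=0, h_right=-1, diff=1 [OK], height=1
  node 44: h_left=-1, h_right=-1, diff=0 [OK], height=0
  node 43: h_left=1, h_right=0, diff=1 [OK], height=2
  node 29: h_left=2, h_right=2, diff=0 [OK], height=3
All nodes satisfy the balance condition.
Result: Balanced


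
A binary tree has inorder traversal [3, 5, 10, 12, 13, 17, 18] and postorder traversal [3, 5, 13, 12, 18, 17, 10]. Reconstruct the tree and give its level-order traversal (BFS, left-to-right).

Inorder:   [3, 5, 10, 12, 13, 17, 18]
Postorder: [3, 5, 13, 12, 18, 17, 10]
Algorithm: postorder visits root last, so walk postorder right-to-left;
each value is the root of the current inorder slice — split it at that
value, recurse on the right subtree first, then the left.
Recursive splits:
  root=10; inorder splits into left=[3, 5], right=[12, 13, 17, 18]
  root=17; inorder splits into left=[12, 13], right=[18]
  root=18; inorder splits into left=[], right=[]
  root=12; inorder splits into left=[], right=[13]
  root=13; inorder splits into left=[], right=[]
  root=5; inorder splits into left=[3], right=[]
  root=3; inorder splits into left=[], right=[]
Reconstructed level-order: [10, 5, 17, 3, 12, 18, 13]


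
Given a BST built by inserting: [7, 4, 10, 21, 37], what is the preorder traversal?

Tree insertion order: [7, 4, 10, 21, 37]
Tree (level-order array): [7, 4, 10, None, None, None, 21, None, 37]
Preorder traversal: [7, 4, 10, 21, 37]


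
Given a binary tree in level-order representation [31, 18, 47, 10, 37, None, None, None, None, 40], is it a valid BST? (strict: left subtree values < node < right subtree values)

Level-order array: [31, 18, 47, 10, 37, None, None, None, None, 40]
Validate using subtree bounds (lo, hi): at each node, require lo < value < hi,
then recurse left with hi=value and right with lo=value.
Preorder trace (stopping at first violation):
  at node 31 with bounds (-inf, +inf): OK
  at node 18 with bounds (-inf, 31): OK
  at node 10 with bounds (-inf, 18): OK
  at node 37 with bounds (18, 31): VIOLATION
Node 37 violates its bound: not (18 < 37 < 31).
Result: Not a valid BST


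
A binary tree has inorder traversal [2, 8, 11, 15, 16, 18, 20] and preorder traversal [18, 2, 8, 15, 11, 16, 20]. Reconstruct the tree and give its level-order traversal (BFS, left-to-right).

Inorder:  [2, 8, 11, 15, 16, 18, 20]
Preorder: [18, 2, 8, 15, 11, 16, 20]
Algorithm: preorder visits root first, so consume preorder in order;
for each root, split the current inorder slice at that value into
left-subtree inorder and right-subtree inorder, then recurse.
Recursive splits:
  root=18; inorder splits into left=[2, 8, 11, 15, 16], right=[20]
  root=2; inorder splits into left=[], right=[8, 11, 15, 16]
  root=8; inorder splits into left=[], right=[11, 15, 16]
  root=15; inorder splits into left=[11], right=[16]
  root=11; inorder splits into left=[], right=[]
  root=16; inorder splits into left=[], right=[]
  root=20; inorder splits into left=[], right=[]
Reconstructed level-order: [18, 2, 20, 8, 15, 11, 16]


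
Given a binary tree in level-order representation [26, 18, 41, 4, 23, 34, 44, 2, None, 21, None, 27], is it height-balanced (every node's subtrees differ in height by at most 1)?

Tree (level-order array): [26, 18, 41, 4, 23, 34, 44, 2, None, 21, None, 27]
Definition: a tree is height-balanced if, at every node, |h(left) - h(right)| <= 1 (empty subtree has height -1).
Bottom-up per-node check:
  node 2: h_left=-1, h_right=-1, diff=0 [OK], height=0
  node 4: h_left=0, h_right=-1, diff=1 [OK], height=1
  node 21: h_left=-1, h_right=-1, diff=0 [OK], height=0
  node 23: h_left=0, h_right=-1, diff=1 [OK], height=1
  node 18: h_left=1, h_right=1, diff=0 [OK], height=2
  node 27: h_left=-1, h_right=-1, diff=0 [OK], height=0
  node 34: h_left=0, h_right=-1, diff=1 [OK], height=1
  node 44: h_left=-1, h_right=-1, diff=0 [OK], height=0
  node 41: h_left=1, h_right=0, diff=1 [OK], height=2
  node 26: h_left=2, h_right=2, diff=0 [OK], height=3
All nodes satisfy the balance condition.
Result: Balanced


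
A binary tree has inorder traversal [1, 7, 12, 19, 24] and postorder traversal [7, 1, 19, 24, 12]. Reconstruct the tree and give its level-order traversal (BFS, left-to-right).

Inorder:   [1, 7, 12, 19, 24]
Postorder: [7, 1, 19, 24, 12]
Algorithm: postorder visits root last, so walk postorder right-to-left;
each value is the root of the current inorder slice — split it at that
value, recurse on the right subtree first, then the left.
Recursive splits:
  root=12; inorder splits into left=[1, 7], right=[19, 24]
  root=24; inorder splits into left=[19], right=[]
  root=19; inorder splits into left=[], right=[]
  root=1; inorder splits into left=[], right=[7]
  root=7; inorder splits into left=[], right=[]
Reconstructed level-order: [12, 1, 24, 7, 19]


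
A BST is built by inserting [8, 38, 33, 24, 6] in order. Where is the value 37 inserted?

Starting tree (level order): [8, 6, 38, None, None, 33, None, 24]
Insertion path: 8 -> 38 -> 33
Result: insert 37 as right child of 33
Final tree (level order): [8, 6, 38, None, None, 33, None, 24, 37]


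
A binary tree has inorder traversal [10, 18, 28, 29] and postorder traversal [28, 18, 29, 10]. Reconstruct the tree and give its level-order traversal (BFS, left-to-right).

Inorder:   [10, 18, 28, 29]
Postorder: [28, 18, 29, 10]
Algorithm: postorder visits root last, so walk postorder right-to-left;
each value is the root of the current inorder slice — split it at that
value, recurse on the right subtree first, then the left.
Recursive splits:
  root=10; inorder splits into left=[], right=[18, 28, 29]
  root=29; inorder splits into left=[18, 28], right=[]
  root=18; inorder splits into left=[], right=[28]
  root=28; inorder splits into left=[], right=[]
Reconstructed level-order: [10, 29, 18, 28]


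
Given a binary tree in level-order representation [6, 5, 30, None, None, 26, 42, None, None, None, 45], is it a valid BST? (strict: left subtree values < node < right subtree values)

Level-order array: [6, 5, 30, None, None, 26, 42, None, None, None, 45]
Validate using subtree bounds (lo, hi): at each node, require lo < value < hi,
then recurse left with hi=value and right with lo=value.
Preorder trace (stopping at first violation):
  at node 6 with bounds (-inf, +inf): OK
  at node 5 with bounds (-inf, 6): OK
  at node 30 with bounds (6, +inf): OK
  at node 26 with bounds (6, 30): OK
  at node 42 with bounds (30, +inf): OK
  at node 45 with bounds (42, +inf): OK
No violation found at any node.
Result: Valid BST


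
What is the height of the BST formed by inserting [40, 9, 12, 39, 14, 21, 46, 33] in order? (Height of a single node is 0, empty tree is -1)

Insertion order: [40, 9, 12, 39, 14, 21, 46, 33]
Tree (level-order array): [40, 9, 46, None, 12, None, None, None, 39, 14, None, None, 21, None, 33]
Compute height bottom-up (empty subtree = -1):
  height(33) = 1 + max(-1, -1) = 0
  height(21) = 1 + max(-1, 0) = 1
  height(14) = 1 + max(-1, 1) = 2
  height(39) = 1 + max(2, -1) = 3
  height(12) = 1 + max(-1, 3) = 4
  height(9) = 1 + max(-1, 4) = 5
  height(46) = 1 + max(-1, -1) = 0
  height(40) = 1 + max(5, 0) = 6
Height = 6


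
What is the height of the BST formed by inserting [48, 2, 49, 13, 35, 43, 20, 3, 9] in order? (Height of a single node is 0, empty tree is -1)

Insertion order: [48, 2, 49, 13, 35, 43, 20, 3, 9]
Tree (level-order array): [48, 2, 49, None, 13, None, None, 3, 35, None, 9, 20, 43]
Compute height bottom-up (empty subtree = -1):
  height(9) = 1 + max(-1, -1) = 0
  height(3) = 1 + max(-1, 0) = 1
  height(20) = 1 + max(-1, -1) = 0
  height(43) = 1 + max(-1, -1) = 0
  height(35) = 1 + max(0, 0) = 1
  height(13) = 1 + max(1, 1) = 2
  height(2) = 1 + max(-1, 2) = 3
  height(49) = 1 + max(-1, -1) = 0
  height(48) = 1 + max(3, 0) = 4
Height = 4


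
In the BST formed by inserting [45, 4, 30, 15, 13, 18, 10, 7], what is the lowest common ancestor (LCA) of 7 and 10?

Tree insertion order: [45, 4, 30, 15, 13, 18, 10, 7]
Tree (level-order array): [45, 4, None, None, 30, 15, None, 13, 18, 10, None, None, None, 7]
In a BST, the LCA of p=7, q=10 is the first node v on the
root-to-leaf path with p <= v <= q (go left if both < v, right if both > v).
Walk from root:
  at 45: both 7 and 10 < 45, go left
  at 4: both 7 and 10 > 4, go right
  at 30: both 7 and 10 < 30, go left
  at 15: both 7 and 10 < 15, go left
  at 13: both 7 and 10 < 13, go left
  at 10: 7 <= 10 <= 10, this is the LCA
LCA = 10


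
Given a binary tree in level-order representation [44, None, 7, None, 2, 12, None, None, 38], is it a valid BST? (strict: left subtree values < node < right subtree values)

Level-order array: [44, None, 7, None, 2, 12, None, None, 38]
Validate using subtree bounds (lo, hi): at each node, require lo < value < hi,
then recurse left with hi=value and right with lo=value.
Preorder trace (stopping at first violation):
  at node 44 with bounds (-inf, +inf): OK
  at node 7 with bounds (44, +inf): VIOLATION
Node 7 violates its bound: not (44 < 7 < +inf).
Result: Not a valid BST


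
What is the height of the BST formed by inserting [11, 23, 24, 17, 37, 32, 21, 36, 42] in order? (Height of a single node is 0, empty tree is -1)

Insertion order: [11, 23, 24, 17, 37, 32, 21, 36, 42]
Tree (level-order array): [11, None, 23, 17, 24, None, 21, None, 37, None, None, 32, 42, None, 36]
Compute height bottom-up (empty subtree = -1):
  height(21) = 1 + max(-1, -1) = 0
  height(17) = 1 + max(-1, 0) = 1
  height(36) = 1 + max(-1, -1) = 0
  height(32) = 1 + max(-1, 0) = 1
  height(42) = 1 + max(-1, -1) = 0
  height(37) = 1 + max(1, 0) = 2
  height(24) = 1 + max(-1, 2) = 3
  height(23) = 1 + max(1, 3) = 4
  height(11) = 1 + max(-1, 4) = 5
Height = 5


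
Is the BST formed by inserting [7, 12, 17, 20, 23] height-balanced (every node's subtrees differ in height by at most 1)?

Tree (level-order array): [7, None, 12, None, 17, None, 20, None, 23]
Definition: a tree is height-balanced if, at every node, |h(left) - h(right)| <= 1 (empty subtree has height -1).
Bottom-up per-node check:
  node 23: h_left=-1, h_right=-1, diff=0 [OK], height=0
  node 20: h_left=-1, h_right=0, diff=1 [OK], height=1
  node 17: h_left=-1, h_right=1, diff=2 [FAIL (|-1-1|=2 > 1)], height=2
  node 12: h_left=-1, h_right=2, diff=3 [FAIL (|-1-2|=3 > 1)], height=3
  node 7: h_left=-1, h_right=3, diff=4 [FAIL (|-1-3|=4 > 1)], height=4
Node 17 violates the condition: |-1 - 1| = 2 > 1.
Result: Not balanced


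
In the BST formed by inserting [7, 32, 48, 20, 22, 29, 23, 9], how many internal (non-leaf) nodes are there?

Tree built from: [7, 32, 48, 20, 22, 29, 23, 9]
Tree (level-order array): [7, None, 32, 20, 48, 9, 22, None, None, None, None, None, 29, 23]
Rule: An internal node has at least one child.
Per-node child counts:
  node 7: 1 child(ren)
  node 32: 2 child(ren)
  node 20: 2 child(ren)
  node 9: 0 child(ren)
  node 22: 1 child(ren)
  node 29: 1 child(ren)
  node 23: 0 child(ren)
  node 48: 0 child(ren)
Matching nodes: [7, 32, 20, 22, 29]
Count of internal (non-leaf) nodes: 5


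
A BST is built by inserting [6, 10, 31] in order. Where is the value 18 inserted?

Starting tree (level order): [6, None, 10, None, 31]
Insertion path: 6 -> 10 -> 31
Result: insert 18 as left child of 31
Final tree (level order): [6, None, 10, None, 31, 18]


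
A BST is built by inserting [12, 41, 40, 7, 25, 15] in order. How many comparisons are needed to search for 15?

Search path for 15: 12 -> 41 -> 40 -> 25 -> 15
Found: True
Comparisons: 5


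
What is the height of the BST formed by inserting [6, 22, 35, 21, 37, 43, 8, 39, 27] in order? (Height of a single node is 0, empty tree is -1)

Insertion order: [6, 22, 35, 21, 37, 43, 8, 39, 27]
Tree (level-order array): [6, None, 22, 21, 35, 8, None, 27, 37, None, None, None, None, None, 43, 39]
Compute height bottom-up (empty subtree = -1):
  height(8) = 1 + max(-1, -1) = 0
  height(21) = 1 + max(0, -1) = 1
  height(27) = 1 + max(-1, -1) = 0
  height(39) = 1 + max(-1, -1) = 0
  height(43) = 1 + max(0, -1) = 1
  height(37) = 1 + max(-1, 1) = 2
  height(35) = 1 + max(0, 2) = 3
  height(22) = 1 + max(1, 3) = 4
  height(6) = 1 + max(-1, 4) = 5
Height = 5


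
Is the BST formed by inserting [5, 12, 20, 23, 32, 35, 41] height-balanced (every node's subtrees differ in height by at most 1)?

Tree (level-order array): [5, None, 12, None, 20, None, 23, None, 32, None, 35, None, 41]
Definition: a tree is height-balanced if, at every node, |h(left) - h(right)| <= 1 (empty subtree has height -1).
Bottom-up per-node check:
  node 41: h_left=-1, h_right=-1, diff=0 [OK], height=0
  node 35: h_left=-1, h_right=0, diff=1 [OK], height=1
  node 32: h_left=-1, h_right=1, diff=2 [FAIL (|-1-1|=2 > 1)], height=2
  node 23: h_left=-1, h_right=2, diff=3 [FAIL (|-1-2|=3 > 1)], height=3
  node 20: h_left=-1, h_right=3, diff=4 [FAIL (|-1-3|=4 > 1)], height=4
  node 12: h_left=-1, h_right=4, diff=5 [FAIL (|-1-4|=5 > 1)], height=5
  node 5: h_left=-1, h_right=5, diff=6 [FAIL (|-1-5|=6 > 1)], height=6
Node 32 violates the condition: |-1 - 1| = 2 > 1.
Result: Not balanced


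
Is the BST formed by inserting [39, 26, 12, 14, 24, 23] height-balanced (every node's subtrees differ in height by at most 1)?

Tree (level-order array): [39, 26, None, 12, None, None, 14, None, 24, 23]
Definition: a tree is height-balanced if, at every node, |h(left) - h(right)| <= 1 (empty subtree has height -1).
Bottom-up per-node check:
  node 23: h_left=-1, h_right=-1, diff=0 [OK], height=0
  node 24: h_left=0, h_right=-1, diff=1 [OK], height=1
  node 14: h_left=-1, h_right=1, diff=2 [FAIL (|-1-1|=2 > 1)], height=2
  node 12: h_left=-1, h_right=2, diff=3 [FAIL (|-1-2|=3 > 1)], height=3
  node 26: h_left=3, h_right=-1, diff=4 [FAIL (|3--1|=4 > 1)], height=4
  node 39: h_left=4, h_right=-1, diff=5 [FAIL (|4--1|=5 > 1)], height=5
Node 14 violates the condition: |-1 - 1| = 2 > 1.
Result: Not balanced


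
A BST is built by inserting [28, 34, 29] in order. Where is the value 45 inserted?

Starting tree (level order): [28, None, 34, 29]
Insertion path: 28 -> 34
Result: insert 45 as right child of 34
Final tree (level order): [28, None, 34, 29, 45]


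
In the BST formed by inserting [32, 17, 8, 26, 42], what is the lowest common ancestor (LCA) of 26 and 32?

Tree insertion order: [32, 17, 8, 26, 42]
Tree (level-order array): [32, 17, 42, 8, 26]
In a BST, the LCA of p=26, q=32 is the first node v on the
root-to-leaf path with p <= v <= q (go left if both < v, right if both > v).
Walk from root:
  at 32: 26 <= 32 <= 32, this is the LCA
LCA = 32


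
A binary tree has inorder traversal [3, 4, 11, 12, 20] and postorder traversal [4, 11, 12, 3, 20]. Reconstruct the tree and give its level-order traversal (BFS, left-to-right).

Inorder:   [3, 4, 11, 12, 20]
Postorder: [4, 11, 12, 3, 20]
Algorithm: postorder visits root last, so walk postorder right-to-left;
each value is the root of the current inorder slice — split it at that
value, recurse on the right subtree first, then the left.
Recursive splits:
  root=20; inorder splits into left=[3, 4, 11, 12], right=[]
  root=3; inorder splits into left=[], right=[4, 11, 12]
  root=12; inorder splits into left=[4, 11], right=[]
  root=11; inorder splits into left=[4], right=[]
  root=4; inorder splits into left=[], right=[]
Reconstructed level-order: [20, 3, 12, 11, 4]


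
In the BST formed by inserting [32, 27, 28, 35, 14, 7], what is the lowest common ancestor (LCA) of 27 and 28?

Tree insertion order: [32, 27, 28, 35, 14, 7]
Tree (level-order array): [32, 27, 35, 14, 28, None, None, 7]
In a BST, the LCA of p=27, q=28 is the first node v on the
root-to-leaf path with p <= v <= q (go left if both < v, right if both > v).
Walk from root:
  at 32: both 27 and 28 < 32, go left
  at 27: 27 <= 27 <= 28, this is the LCA
LCA = 27


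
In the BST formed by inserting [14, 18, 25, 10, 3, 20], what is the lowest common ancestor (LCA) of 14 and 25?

Tree insertion order: [14, 18, 25, 10, 3, 20]
Tree (level-order array): [14, 10, 18, 3, None, None, 25, None, None, 20]
In a BST, the LCA of p=14, q=25 is the first node v on the
root-to-leaf path with p <= v <= q (go left if both < v, right if both > v).
Walk from root:
  at 14: 14 <= 14 <= 25, this is the LCA
LCA = 14


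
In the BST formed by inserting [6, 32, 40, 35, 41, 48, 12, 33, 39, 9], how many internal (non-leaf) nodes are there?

Tree built from: [6, 32, 40, 35, 41, 48, 12, 33, 39, 9]
Tree (level-order array): [6, None, 32, 12, 40, 9, None, 35, 41, None, None, 33, 39, None, 48]
Rule: An internal node has at least one child.
Per-node child counts:
  node 6: 1 child(ren)
  node 32: 2 child(ren)
  node 12: 1 child(ren)
  node 9: 0 child(ren)
  node 40: 2 child(ren)
  node 35: 2 child(ren)
  node 33: 0 child(ren)
  node 39: 0 child(ren)
  node 41: 1 child(ren)
  node 48: 0 child(ren)
Matching nodes: [6, 32, 12, 40, 35, 41]
Count of internal (non-leaf) nodes: 6


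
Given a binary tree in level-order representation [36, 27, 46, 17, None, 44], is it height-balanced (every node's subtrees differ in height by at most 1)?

Tree (level-order array): [36, 27, 46, 17, None, 44]
Definition: a tree is height-balanced if, at every node, |h(left) - h(right)| <= 1 (empty subtree has height -1).
Bottom-up per-node check:
  node 17: h_left=-1, h_right=-1, diff=0 [OK], height=0
  node 27: h_left=0, h_right=-1, diff=1 [OK], height=1
  node 44: h_left=-1, h_right=-1, diff=0 [OK], height=0
  node 46: h_left=0, h_right=-1, diff=1 [OK], height=1
  node 36: h_left=1, h_right=1, diff=0 [OK], height=2
All nodes satisfy the balance condition.
Result: Balanced


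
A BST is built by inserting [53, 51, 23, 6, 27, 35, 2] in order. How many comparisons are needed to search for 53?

Search path for 53: 53
Found: True
Comparisons: 1


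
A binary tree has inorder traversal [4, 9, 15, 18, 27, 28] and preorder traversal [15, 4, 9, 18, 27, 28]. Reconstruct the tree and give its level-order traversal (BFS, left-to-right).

Inorder:  [4, 9, 15, 18, 27, 28]
Preorder: [15, 4, 9, 18, 27, 28]
Algorithm: preorder visits root first, so consume preorder in order;
for each root, split the current inorder slice at that value into
left-subtree inorder and right-subtree inorder, then recurse.
Recursive splits:
  root=15; inorder splits into left=[4, 9], right=[18, 27, 28]
  root=4; inorder splits into left=[], right=[9]
  root=9; inorder splits into left=[], right=[]
  root=18; inorder splits into left=[], right=[27, 28]
  root=27; inorder splits into left=[], right=[28]
  root=28; inorder splits into left=[], right=[]
Reconstructed level-order: [15, 4, 18, 9, 27, 28]


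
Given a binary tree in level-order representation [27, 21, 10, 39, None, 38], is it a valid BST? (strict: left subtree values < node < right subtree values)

Level-order array: [27, 21, 10, 39, None, 38]
Validate using subtree bounds (lo, hi): at each node, require lo < value < hi,
then recurse left with hi=value and right with lo=value.
Preorder trace (stopping at first violation):
  at node 27 with bounds (-inf, +inf): OK
  at node 21 with bounds (-inf, 27): OK
  at node 39 with bounds (-inf, 21): VIOLATION
Node 39 violates its bound: not (-inf < 39 < 21).
Result: Not a valid BST


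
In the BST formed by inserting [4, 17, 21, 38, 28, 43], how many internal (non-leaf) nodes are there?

Tree built from: [4, 17, 21, 38, 28, 43]
Tree (level-order array): [4, None, 17, None, 21, None, 38, 28, 43]
Rule: An internal node has at least one child.
Per-node child counts:
  node 4: 1 child(ren)
  node 17: 1 child(ren)
  node 21: 1 child(ren)
  node 38: 2 child(ren)
  node 28: 0 child(ren)
  node 43: 0 child(ren)
Matching nodes: [4, 17, 21, 38]
Count of internal (non-leaf) nodes: 4


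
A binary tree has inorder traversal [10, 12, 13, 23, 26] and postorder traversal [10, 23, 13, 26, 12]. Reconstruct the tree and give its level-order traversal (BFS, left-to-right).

Inorder:   [10, 12, 13, 23, 26]
Postorder: [10, 23, 13, 26, 12]
Algorithm: postorder visits root last, so walk postorder right-to-left;
each value is the root of the current inorder slice — split it at that
value, recurse on the right subtree first, then the left.
Recursive splits:
  root=12; inorder splits into left=[10], right=[13, 23, 26]
  root=26; inorder splits into left=[13, 23], right=[]
  root=13; inorder splits into left=[], right=[23]
  root=23; inorder splits into left=[], right=[]
  root=10; inorder splits into left=[], right=[]
Reconstructed level-order: [12, 10, 26, 13, 23]
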